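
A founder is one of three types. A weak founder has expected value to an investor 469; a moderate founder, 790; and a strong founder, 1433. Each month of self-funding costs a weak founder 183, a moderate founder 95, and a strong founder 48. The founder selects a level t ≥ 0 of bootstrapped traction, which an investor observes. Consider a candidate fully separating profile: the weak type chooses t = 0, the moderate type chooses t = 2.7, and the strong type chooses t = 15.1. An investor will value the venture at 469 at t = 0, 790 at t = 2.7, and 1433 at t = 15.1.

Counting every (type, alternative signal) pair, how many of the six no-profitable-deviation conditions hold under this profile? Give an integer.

6

Strong (own payoff 1433 − 48×15.1 = 708.2): to t=0 gives 469 → no gain ✓; to t=2.7 gives 790 − 48×2.7 = 660.4 → no gain ✓.
Moderate (own payoff 790 − 95×2.7 = 533.5): to t=0 gives 469 → no gain ✓; to t=15.1 gives 1433 − 95×15.1 = -1.5 → no gain ✓.
Weak (own payoff 469): to t=2.7 gives 790 − 183×2.7 = 295.9 → no gain ✓; to t=15.1 gives 1433 − 183×15.1 = -1330.3 → no gain ✓.
6 of the 6 constraints hold; this profile is a separating equilibrium.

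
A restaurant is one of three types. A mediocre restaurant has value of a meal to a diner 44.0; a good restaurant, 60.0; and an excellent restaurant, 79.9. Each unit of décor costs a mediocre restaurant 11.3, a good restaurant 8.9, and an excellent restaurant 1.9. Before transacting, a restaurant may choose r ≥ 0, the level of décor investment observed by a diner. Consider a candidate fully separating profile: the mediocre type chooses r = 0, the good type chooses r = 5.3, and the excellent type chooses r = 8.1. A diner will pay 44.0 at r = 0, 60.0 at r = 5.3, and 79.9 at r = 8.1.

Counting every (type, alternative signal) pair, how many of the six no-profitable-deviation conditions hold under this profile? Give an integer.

5

Mediocre (own payoff 44.0): to r=5.3 gives 60.0 − 11.3×5.3 = 0.11 → no gain ✓; to r=8.1 gives 79.9 − 11.3×8.1 = -11.63 → no gain ✓.
Good (own payoff 60.0 − 8.9×5.3 = 12.83): to r=0 gives 44.0 → profitable ✗; to r=8.1 gives 79.9 − 8.9×8.1 = 7.81 → no gain ✓.
Excellent (own payoff 79.9 − 1.9×8.1 = 64.51): to r=0 gives 44.0 → no gain ✓; to r=5.3 gives 60.0 − 1.9×5.3 = 49.93 → no gain ✓.
5 of the 6 constraints hold; not an equilibrium.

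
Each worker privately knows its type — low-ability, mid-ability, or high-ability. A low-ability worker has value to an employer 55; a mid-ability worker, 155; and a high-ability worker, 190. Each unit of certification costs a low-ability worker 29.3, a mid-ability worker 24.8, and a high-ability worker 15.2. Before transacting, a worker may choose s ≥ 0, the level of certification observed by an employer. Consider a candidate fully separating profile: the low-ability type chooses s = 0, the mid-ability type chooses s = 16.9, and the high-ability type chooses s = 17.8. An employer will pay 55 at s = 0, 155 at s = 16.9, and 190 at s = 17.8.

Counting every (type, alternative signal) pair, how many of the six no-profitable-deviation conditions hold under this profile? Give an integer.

Mid-ability (own payoff 155 − 24.8×16.9 = -264.12): to s=0 gives 55 → profitable ✗; to s=17.8 gives 190 − 24.8×17.8 = -251.44 → profitable ✗.
Low-ability (own payoff 55): to s=16.9 gives 155 − 29.3×16.9 = -340.17 → no gain ✓; to s=17.8 gives 190 − 29.3×17.8 = -331.54 → no gain ✓.
High-ability (own payoff 190 − 15.2×17.8 = -80.56): to s=0 gives 55 → profitable ✗; to s=16.9 gives 155 − 15.2×16.9 = -101.88 → no gain ✓.
3 of the 6 constraints hold; not an equilibrium.

3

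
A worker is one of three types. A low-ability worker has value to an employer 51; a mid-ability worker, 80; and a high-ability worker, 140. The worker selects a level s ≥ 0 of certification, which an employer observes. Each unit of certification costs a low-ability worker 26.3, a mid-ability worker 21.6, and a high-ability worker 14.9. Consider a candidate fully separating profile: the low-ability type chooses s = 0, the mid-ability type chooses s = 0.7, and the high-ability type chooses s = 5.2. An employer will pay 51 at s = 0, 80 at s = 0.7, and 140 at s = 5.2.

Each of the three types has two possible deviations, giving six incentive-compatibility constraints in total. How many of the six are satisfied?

Low-ability (own payoff 51): to s=0.7 gives 80 − 26.3×0.7 = 61.59 → profitable ✗; to s=5.2 gives 140 − 26.3×5.2 = 3.24 → no gain ✓.
Mid-ability (own payoff 80 − 21.6×0.7 = 64.88): to s=0 gives 51 → no gain ✓; to s=5.2 gives 140 − 21.6×5.2 = 27.68 → no gain ✓.
High-ability (own payoff 140 − 14.9×5.2 = 62.52): to s=0 gives 51 → no gain ✓; to s=0.7 gives 80 − 14.9×0.7 = 69.57 → profitable ✗.
4 of the 6 constraints hold; not an equilibrium.

4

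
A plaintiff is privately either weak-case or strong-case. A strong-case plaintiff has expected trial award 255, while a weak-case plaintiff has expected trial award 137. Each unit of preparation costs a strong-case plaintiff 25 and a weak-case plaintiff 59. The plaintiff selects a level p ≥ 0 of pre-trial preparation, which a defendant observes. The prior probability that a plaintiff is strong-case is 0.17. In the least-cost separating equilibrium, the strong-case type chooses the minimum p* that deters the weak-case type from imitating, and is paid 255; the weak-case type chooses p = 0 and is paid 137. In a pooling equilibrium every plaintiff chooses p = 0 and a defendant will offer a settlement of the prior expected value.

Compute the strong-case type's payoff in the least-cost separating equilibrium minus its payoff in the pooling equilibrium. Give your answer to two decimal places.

Least-cost separating signal: p* solves 137 = 255 − 59·p*, so p* = (255 − 137)/59 = 2.
Strong-case type's separating payoff: 255 − 25 × p* = 255 − 25 × (255 − 137)/59 = 255 − 2950/59 = 205.
Pooling payoff: 0.17 × 255 + 0.83 × 137 = 157.06.
Difference: 205 − 157.06 = 47.94.
The strong-case type prefers to separate.

47.94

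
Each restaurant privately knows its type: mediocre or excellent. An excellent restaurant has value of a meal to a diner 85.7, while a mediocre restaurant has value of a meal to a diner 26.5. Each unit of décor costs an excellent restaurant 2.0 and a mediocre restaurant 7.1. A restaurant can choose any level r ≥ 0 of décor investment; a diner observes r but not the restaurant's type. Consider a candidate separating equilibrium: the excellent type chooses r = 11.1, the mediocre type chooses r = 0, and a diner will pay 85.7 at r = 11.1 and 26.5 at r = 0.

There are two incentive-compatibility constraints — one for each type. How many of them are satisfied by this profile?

2

Mediocre type: stay at 0 → 26.5; mimic → 85.7 − 7.1 × 11.1 = 6.89. IC holds (26.5 ≥ 6.89).
Excellent type: signal → 85.7 − 2.0 × 11.1 = 63.5; deviate to 0 → 26.5. IC holds (63.5 ≥ 26.5).
2 of 2 constraints hold, so this is a separating equilibrium.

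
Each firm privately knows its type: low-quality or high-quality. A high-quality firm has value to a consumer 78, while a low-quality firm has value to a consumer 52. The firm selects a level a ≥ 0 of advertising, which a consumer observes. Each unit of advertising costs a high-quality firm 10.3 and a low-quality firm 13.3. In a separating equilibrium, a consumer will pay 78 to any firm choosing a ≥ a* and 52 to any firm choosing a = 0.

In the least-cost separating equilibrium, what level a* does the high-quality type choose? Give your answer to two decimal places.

A low-quality firm choosing a = 0 receives 52.
Imitating at a* instead would pay 78 at cost 13.3·a*, netting 78 − 13.3·a*.
Indifference: 52 = 78 − 13.3·a*, so a* = (78 − 52) / 13.3 ≈ 1.95.
This is the low-quality type's binding incentive-compatibility constraint; any a ≥ 1.95 sustains separation on that side.

1.95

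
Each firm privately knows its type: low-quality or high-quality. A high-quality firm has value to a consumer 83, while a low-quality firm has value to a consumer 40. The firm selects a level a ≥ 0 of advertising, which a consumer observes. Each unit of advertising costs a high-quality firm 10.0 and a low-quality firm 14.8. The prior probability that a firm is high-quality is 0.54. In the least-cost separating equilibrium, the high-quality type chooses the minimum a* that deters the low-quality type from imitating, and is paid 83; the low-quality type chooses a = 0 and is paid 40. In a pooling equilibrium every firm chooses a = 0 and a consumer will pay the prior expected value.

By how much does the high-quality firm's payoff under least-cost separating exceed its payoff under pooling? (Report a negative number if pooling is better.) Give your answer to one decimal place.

Least-cost separating signal: a* solves 40 = 83 − 14.8·a*, so a* = (83 − 40)/14.8 ≈ 2.9054.
High-quality type's separating payoff: 83 − 10.0 × a* = 83 − 10.0 × (83 − 40)/14.8 = 83 − 430/14.8 ≈ 53.946.
Pooling payoff: 0.54 × 83 + 0.46 × 40 = 63.22.
Difference: 53.946 − 63.22 = -9.274, i.e. -9.3 to one decimal place.
The high-quality type would prefer the pooling outcome.

-9.3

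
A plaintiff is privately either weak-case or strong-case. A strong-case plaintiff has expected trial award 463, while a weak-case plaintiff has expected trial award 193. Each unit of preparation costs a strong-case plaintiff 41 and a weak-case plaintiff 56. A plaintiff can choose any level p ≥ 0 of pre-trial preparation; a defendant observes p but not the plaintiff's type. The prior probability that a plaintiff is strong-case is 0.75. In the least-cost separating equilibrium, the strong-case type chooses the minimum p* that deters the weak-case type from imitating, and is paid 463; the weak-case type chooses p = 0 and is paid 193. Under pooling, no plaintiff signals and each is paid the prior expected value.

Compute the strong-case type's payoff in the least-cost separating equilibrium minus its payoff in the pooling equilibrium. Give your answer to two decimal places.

-130.18

Least-cost separating signal: p* solves 193 = 463 − 56·p*, so p* = (463 − 193)/56 ≈ 4.8214.
Strong-case type's separating payoff: 463 − 41 × p* = 463 − 41 × (463 − 193)/56 = 463 − 11070/56 ≈ 265.3214.
Pooling payoff: 0.75 × 463 + 0.25 × 193 = 395.5.
Difference: 265.3214 − 395.5 = -130.1786, i.e. -130.18 to two decimal places.
The strong-case type would prefer the pooling outcome.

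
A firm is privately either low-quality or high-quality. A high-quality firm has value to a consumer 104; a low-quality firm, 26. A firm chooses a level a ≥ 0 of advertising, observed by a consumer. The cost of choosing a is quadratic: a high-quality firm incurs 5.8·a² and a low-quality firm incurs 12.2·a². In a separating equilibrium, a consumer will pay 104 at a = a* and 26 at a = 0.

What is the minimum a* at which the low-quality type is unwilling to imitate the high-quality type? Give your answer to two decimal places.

The low-quality type at a = 0 receives 26; imitating at a* yields 104 − 12.2·a*².
Indifference: 26 = 104 − 12.2·a*², so a*² = (104 − 26) / 12.2 ≈ 6.3934.
a* = √6.3934 ≈ 2.53.

2.53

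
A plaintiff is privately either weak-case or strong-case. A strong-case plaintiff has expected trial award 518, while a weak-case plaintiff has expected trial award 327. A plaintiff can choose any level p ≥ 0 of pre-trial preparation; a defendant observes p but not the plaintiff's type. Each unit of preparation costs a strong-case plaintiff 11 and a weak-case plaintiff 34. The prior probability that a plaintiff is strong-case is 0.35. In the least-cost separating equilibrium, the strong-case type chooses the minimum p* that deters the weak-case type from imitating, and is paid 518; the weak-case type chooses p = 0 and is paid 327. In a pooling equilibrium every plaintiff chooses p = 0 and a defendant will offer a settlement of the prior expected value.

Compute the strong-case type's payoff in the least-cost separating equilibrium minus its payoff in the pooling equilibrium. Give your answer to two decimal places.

Least-cost separating signal: p* solves 327 = 518 − 34·p*, so p* = (518 − 327)/34 ≈ 5.6176.
Strong-case type's separating payoff: 518 − 11 × p* = 518 − 11 × (518 − 327)/34 = 518 − 2101/34 ≈ 456.2059.
Pooling payoff: 0.35 × 518 + 0.65 × 327 = 393.85.
Difference: 456.2059 − 393.85 = 62.3559, i.e. 62.36 to two decimal places.
The strong-case type prefers to separate.

62.36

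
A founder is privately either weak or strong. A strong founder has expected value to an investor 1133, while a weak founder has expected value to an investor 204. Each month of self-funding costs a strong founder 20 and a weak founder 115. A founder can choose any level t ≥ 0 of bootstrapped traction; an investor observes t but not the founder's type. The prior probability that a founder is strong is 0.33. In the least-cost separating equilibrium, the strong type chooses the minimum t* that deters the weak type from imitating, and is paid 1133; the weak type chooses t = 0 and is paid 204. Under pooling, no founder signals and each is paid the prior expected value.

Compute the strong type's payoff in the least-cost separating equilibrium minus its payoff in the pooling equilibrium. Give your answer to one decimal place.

460.9

Least-cost separating signal: t* solves 204 = 1133 − 115·t*, so t* = (1133 − 204)/115 ≈ 8.0783.
Strong type's separating payoff: 1133 − 20 × t* = 1133 − 20 × (1133 − 204)/115 = 1133 − 18580/115 ≈ 971.435.
Pooling payoff: 0.33 × 1133 + 0.67 × 204 = 510.57.
Difference: 971.435 − 510.57 = 460.865, i.e. 460.9 to one decimal place.
The strong type prefers to separate.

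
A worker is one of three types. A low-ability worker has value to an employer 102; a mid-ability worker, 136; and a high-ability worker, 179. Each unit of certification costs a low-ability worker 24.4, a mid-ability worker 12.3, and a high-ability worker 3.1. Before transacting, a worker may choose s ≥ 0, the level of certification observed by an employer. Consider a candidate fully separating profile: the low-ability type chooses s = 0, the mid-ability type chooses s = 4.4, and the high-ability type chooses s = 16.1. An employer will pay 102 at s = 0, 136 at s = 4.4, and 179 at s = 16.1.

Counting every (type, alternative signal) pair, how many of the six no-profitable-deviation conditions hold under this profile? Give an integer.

Mid-ability (own payoff 136 − 12.3×4.4 = 81.88): to s=0 gives 102 → profitable ✗; to s=16.1 gives 179 − 12.3×16.1 = -19.03 → no gain ✓.
High-ability (own payoff 179 − 3.1×16.1 = 129.09): to s=0 gives 102 → no gain ✓; to s=4.4 gives 136 − 3.1×4.4 = 122.36 → no gain ✓.
Low-ability (own payoff 102): to s=4.4 gives 136 − 24.4×4.4 = 28.64 → no gain ✓; to s=16.1 gives 179 − 24.4×16.1 = -213.84 → no gain ✓.
5 of the 6 constraints hold; not an equilibrium.

5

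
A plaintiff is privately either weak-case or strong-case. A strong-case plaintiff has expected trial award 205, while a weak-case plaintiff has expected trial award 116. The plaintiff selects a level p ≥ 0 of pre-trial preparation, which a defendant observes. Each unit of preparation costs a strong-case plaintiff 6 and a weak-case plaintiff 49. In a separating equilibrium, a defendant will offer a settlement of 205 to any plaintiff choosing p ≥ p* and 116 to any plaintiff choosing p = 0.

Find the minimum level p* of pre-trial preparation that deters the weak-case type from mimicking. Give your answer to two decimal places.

A weak-case plaintiff choosing p = 0 receives 116.
Imitating at p* instead would pay 205 at cost 49·p*, netting 205 − 49·p*.
Indifference: 116 = 205 − 49·p*, so p* = (205 − 116) / 49 ≈ 1.82.
This is the weak-case type's binding incentive-compatibility constraint; any p ≥ 1.82 sustains separation on that side.

1.82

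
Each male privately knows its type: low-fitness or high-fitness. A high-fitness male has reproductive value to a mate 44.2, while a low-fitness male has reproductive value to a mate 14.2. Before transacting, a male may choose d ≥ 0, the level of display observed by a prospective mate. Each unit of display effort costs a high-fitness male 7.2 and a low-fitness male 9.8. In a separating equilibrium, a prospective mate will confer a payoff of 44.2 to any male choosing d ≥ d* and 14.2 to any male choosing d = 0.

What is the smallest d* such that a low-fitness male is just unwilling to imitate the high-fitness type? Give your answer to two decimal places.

A low-fitness male choosing d = 0 receives 14.2.
Imitating at d* instead would pay 44.2 at cost 9.8·d*, netting 44.2 − 9.8·d*.
Indifference: 14.2 = 44.2 − 9.8·d*, so d* = (44.2 − 14.2) / 9.8 ≈ 3.06.
At d* the low-fitness type's incentive constraint just binds; the high-fitness type strictly prefers d* since its per-unit cost is lower.

3.06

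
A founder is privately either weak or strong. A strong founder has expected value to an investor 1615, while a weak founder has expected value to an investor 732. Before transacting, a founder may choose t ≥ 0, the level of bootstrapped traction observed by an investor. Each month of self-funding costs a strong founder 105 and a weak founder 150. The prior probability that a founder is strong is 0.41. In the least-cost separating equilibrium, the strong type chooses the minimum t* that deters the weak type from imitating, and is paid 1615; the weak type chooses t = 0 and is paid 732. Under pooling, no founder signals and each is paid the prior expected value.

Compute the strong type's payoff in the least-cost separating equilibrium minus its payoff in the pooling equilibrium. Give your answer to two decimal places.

Least-cost separating signal: t* solves 732 = 1615 − 150·t*, so t* = (1615 − 732)/150 ≈ 5.8867.
Strong type's separating payoff: 1615 − 105 × t* = 1615 − 105 × (1615 − 732)/150 = 1615 − 92715/150 = 996.9.
Pooling payoff: 0.41 × 1615 + 0.59 × 732 = 1094.03.
Difference: 996.9 − 1094.03 = -97.13.
The strong type would prefer the pooling outcome.

-97.13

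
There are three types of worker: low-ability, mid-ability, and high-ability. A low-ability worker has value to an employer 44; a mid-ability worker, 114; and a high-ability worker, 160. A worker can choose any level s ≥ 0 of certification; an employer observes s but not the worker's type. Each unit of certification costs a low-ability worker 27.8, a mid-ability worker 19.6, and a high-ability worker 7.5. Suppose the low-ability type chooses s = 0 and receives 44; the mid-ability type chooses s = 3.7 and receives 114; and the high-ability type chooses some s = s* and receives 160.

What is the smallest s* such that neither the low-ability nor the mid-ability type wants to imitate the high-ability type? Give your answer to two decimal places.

6.05

Low-ability type (on-path payoff 44) won't mimic when 44 ≥ 160 − 27.8·s*, i.e. s* ≥ 4.17.
Mid-ability type (on-path payoff 114 − 19.6×3.7 = 41.48) won't mimic when 41.48 ≥ 160 − 19.6·s*, i.e. s* ≥ 6.05.
Both must hold, so s* = max(4.17, 6.05) = 6.05. The mid-ability type's constraint binds.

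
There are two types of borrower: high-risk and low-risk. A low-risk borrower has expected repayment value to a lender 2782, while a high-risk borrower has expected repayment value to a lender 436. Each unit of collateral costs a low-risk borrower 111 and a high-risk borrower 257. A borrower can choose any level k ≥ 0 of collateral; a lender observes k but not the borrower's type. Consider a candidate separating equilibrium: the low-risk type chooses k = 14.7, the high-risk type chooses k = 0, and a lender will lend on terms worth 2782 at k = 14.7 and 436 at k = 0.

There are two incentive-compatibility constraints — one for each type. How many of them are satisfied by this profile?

Low-risk type: signal → 2782 − 111 × 14.7 = 1150.3; deviate to 0 → 436. IC holds (1150.3 ≥ 436).
High-risk type: stay at 0 → 436; mimic → 2782 − 257 × 14.7 = -995.9. IC holds (436 ≥ -995.9).
2 of 2 constraints hold, so this is a separating equilibrium.

2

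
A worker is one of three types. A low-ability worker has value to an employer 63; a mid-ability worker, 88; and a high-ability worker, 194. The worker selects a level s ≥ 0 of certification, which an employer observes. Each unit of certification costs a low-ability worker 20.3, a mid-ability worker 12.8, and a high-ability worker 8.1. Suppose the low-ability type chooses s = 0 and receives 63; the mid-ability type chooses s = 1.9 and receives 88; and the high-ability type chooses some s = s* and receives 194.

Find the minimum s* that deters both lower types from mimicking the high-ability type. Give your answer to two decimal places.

10.18

Low-ability type (on-path payoff 63) won't mimic when 63 ≥ 194 − 20.3·s*, i.e. s* ≥ 6.45.
Mid-ability type (on-path payoff 88 − 12.8×1.9 = 63.68) won't mimic when 63.68 ≥ 194 − 12.8·s*, i.e. s* ≥ 10.18.
Both must hold, so s* = max(6.45, 10.18) = 10.18. The mid-ability type's constraint binds.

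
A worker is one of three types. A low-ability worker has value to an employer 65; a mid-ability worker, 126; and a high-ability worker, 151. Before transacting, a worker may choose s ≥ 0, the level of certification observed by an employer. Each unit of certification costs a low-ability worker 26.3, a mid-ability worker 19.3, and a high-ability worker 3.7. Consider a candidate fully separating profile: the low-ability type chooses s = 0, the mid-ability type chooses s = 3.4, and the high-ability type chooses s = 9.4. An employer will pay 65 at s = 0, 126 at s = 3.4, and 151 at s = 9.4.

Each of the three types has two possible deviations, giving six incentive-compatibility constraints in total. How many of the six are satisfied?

5

Mid-ability (own payoff 126 − 19.3×3.4 = 60.38): to s=0 gives 65 → profitable ✗; to s=9.4 gives 151 − 19.3×9.4 = -30.42 → no gain ✓.
High-ability (own payoff 151 − 3.7×9.4 = 116.22): to s=0 gives 65 → no gain ✓; to s=3.4 gives 126 − 3.7×3.4 = 113.42 → no gain ✓.
Low-ability (own payoff 65): to s=3.4 gives 126 − 26.3×3.4 = 36.58 → no gain ✓; to s=9.4 gives 151 − 26.3×9.4 = -96.22 → no gain ✓.
5 of the 6 constraints hold; not an equilibrium.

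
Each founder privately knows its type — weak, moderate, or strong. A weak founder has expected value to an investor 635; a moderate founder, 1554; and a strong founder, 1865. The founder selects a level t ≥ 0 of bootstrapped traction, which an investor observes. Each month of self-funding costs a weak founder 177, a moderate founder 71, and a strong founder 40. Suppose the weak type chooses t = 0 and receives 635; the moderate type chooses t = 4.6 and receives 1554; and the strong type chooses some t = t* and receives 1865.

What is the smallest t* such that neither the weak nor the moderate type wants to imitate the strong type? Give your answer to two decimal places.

8.98

Weak type (on-path payoff 635) won't mimic when 635 ≥ 1865 − 177·t*, i.e. t* ≥ 6.95.
Moderate type (on-path payoff 1554 − 71×4.6 = 1227.4) won't mimic when 1227.4 ≥ 1865 − 71·t*, i.e. t* ≥ 8.98.
Both must hold, so t* = max(6.95, 8.98) = 8.98. The moderate type's constraint binds.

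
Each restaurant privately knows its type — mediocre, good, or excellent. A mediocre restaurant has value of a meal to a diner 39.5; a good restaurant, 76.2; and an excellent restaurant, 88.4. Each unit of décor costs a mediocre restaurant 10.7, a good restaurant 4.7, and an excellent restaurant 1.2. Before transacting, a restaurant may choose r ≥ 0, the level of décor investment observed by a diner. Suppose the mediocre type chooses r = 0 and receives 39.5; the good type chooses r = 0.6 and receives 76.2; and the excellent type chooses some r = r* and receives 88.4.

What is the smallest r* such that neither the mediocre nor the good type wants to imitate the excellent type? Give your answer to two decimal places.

Mediocre type (on-path payoff 39.5) won't mimic when 39.5 ≥ 88.4 − 10.7·r*, i.e. r* ≥ 4.57.
Good type (on-path payoff 76.2 − 4.7×0.6 = 73.38) won't mimic when 73.38 ≥ 88.4 − 4.7·r*, i.e. r* ≥ 3.20.
Both must hold, so r* = max(4.57, 3.20) = 4.57. The mediocre type's constraint binds.

4.57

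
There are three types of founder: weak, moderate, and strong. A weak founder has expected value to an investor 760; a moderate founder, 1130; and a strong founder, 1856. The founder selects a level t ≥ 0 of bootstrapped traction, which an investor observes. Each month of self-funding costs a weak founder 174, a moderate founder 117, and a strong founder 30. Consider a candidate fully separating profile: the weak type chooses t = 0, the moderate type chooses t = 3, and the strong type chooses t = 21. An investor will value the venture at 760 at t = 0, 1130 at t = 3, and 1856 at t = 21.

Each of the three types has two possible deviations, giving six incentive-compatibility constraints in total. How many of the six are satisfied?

Moderate (own payoff 1130 − 117×3 = 779): to t=0 gives 760 → no gain ✓; to t=21 gives 1856 − 117×21 = -601 → no gain ✓.
Weak (own payoff 760): to t=3 gives 1130 − 174×3 = 608 → no gain ✓; to t=21 gives 1856 − 174×21 = -1798 → no gain ✓.
Strong (own payoff 1856 − 30×21 = 1226): to t=0 gives 760 → no gain ✓; to t=3 gives 1130 − 30×3 = 1040 → no gain ✓.
6 of the 6 constraints hold; this profile is a separating equilibrium.

6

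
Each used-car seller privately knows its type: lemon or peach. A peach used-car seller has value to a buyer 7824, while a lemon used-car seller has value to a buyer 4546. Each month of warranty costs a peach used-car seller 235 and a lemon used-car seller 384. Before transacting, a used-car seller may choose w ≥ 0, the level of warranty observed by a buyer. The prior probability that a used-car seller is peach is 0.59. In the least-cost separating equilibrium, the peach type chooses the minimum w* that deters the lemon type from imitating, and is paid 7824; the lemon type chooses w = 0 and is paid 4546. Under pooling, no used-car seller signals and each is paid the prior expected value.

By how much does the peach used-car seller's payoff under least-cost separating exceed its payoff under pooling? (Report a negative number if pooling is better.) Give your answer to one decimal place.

-662.1

Least-cost separating signal: w* solves 4546 = 7824 − 384·w*, so w* = (7824 − 4546)/384 ≈ 8.5365.
Peach type's separating payoff: 7824 − 235 × w* = 7824 − 235 × (7824 − 4546)/384 = 7824 − 770330/384 ≈ 5817.932.
Pooling payoff: 0.59 × 7824 + 0.41 × 4546 = 6480.02.
Difference: 5817.932 − 6480.02 = -662.088, i.e. -662.1 to one decimal place.
The peach type would prefer the pooling outcome.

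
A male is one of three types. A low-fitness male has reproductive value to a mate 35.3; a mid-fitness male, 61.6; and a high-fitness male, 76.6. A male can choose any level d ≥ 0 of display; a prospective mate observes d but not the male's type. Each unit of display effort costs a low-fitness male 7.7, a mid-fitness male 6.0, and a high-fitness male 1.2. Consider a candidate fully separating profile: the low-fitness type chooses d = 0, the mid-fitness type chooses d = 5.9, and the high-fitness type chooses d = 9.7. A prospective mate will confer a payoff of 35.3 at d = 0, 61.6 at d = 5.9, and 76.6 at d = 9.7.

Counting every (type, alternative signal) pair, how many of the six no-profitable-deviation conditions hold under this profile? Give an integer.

5

Mid-fitness (own payoff 61.6 − 6.0×5.9 = 26.2): to d=0 gives 35.3 → profitable ✗; to d=9.7 gives 76.6 − 6.0×9.7 = 18.4 → no gain ✓.
Low-fitness (own payoff 35.3): to d=5.9 gives 61.6 − 7.7×5.9 = 16.17 → no gain ✓; to d=9.7 gives 76.6 − 7.7×9.7 = 1.91 → no gain ✓.
High-fitness (own payoff 76.6 − 1.2×9.7 = 64.96): to d=0 gives 35.3 → no gain ✓; to d=5.9 gives 61.6 − 1.2×5.9 = 54.52 → no gain ✓.
5 of the 6 constraints hold; not an equilibrium.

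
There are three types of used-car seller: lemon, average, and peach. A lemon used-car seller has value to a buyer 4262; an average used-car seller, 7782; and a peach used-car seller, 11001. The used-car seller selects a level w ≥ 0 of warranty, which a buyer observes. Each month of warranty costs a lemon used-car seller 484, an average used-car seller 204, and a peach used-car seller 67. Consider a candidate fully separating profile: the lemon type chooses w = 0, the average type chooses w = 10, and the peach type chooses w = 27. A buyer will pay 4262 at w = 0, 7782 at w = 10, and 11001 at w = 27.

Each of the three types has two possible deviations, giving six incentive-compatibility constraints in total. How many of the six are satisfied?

6

Average (own payoff 7782 − 204×10 = 5742): to w=0 gives 4262 → no gain ✓; to w=27 gives 11001 − 204×27 = 5493 → no gain ✓.
Lemon (own payoff 4262): to w=10 gives 7782 − 484×10 = 2942 → no gain ✓; to w=27 gives 11001 − 484×27 = -2067 → no gain ✓.
Peach (own payoff 11001 − 67×27 = 9192): to w=0 gives 4262 → no gain ✓; to w=10 gives 7782 − 67×10 = 7112 → no gain ✓.
6 of the 6 constraints hold; this profile is a separating equilibrium.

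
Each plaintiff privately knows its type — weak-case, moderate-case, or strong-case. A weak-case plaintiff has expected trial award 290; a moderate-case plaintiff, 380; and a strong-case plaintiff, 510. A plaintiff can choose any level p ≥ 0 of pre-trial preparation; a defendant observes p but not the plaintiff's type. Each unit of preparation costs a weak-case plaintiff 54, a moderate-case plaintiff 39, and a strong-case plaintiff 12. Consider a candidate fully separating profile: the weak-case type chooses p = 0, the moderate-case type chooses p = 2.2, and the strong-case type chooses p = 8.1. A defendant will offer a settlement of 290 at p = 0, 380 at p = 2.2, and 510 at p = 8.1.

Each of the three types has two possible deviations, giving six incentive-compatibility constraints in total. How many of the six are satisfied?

Strong-case (own payoff 510 − 12×8.1 = 412.8): to p=0 gives 290 → no gain ✓; to p=2.2 gives 380 − 12×2.2 = 353.6 → no gain ✓.
Moderate-case (own payoff 380 − 39×2.2 = 294.2): to p=0 gives 290 → no gain ✓; to p=8.1 gives 510 − 39×8.1 = 194.1 → no gain ✓.
Weak-case (own payoff 290): to p=2.2 gives 380 − 54×2.2 = 261.2 → no gain ✓; to p=8.1 gives 510 − 54×8.1 = 72.6 → no gain ✓.
6 of the 6 constraints hold; this profile is a separating equilibrium.

6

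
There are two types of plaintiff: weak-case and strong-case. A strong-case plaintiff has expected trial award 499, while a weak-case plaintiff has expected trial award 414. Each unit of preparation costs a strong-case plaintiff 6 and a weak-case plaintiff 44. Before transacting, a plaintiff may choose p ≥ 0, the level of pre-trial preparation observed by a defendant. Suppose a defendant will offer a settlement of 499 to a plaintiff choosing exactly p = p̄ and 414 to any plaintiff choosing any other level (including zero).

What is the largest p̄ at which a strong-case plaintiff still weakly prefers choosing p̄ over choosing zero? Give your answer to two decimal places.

Choosing p̄ yields the strong-case type 499 − 6·p̄; choosing zero yields 414.
The strong-case type is indifferent at 499 − 6·p̄ = 414, i.e. p̄ = (499 − 414) / 6 ≈ 14.17.
For any p̄ above 14.17 the strong-case type would rather pool at zero, so separation collapses.

14.17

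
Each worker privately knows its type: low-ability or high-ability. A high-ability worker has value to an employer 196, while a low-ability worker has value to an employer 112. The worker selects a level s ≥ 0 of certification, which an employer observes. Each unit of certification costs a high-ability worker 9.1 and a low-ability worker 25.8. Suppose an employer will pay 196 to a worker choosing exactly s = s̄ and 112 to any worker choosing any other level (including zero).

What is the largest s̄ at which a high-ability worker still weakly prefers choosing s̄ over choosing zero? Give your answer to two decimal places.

9.23

Choosing s̄ yields the high-ability type 196 − 9.1·s̄; choosing zero yields 112.
The high-ability type is indifferent at 196 − 9.1·s̄ = 112, i.e. s̄ = (196 − 112) / 9.1 ≈ 9.23.
For any s̄ above 9.23 the high-ability type would rather pool at zero, so separation collapses.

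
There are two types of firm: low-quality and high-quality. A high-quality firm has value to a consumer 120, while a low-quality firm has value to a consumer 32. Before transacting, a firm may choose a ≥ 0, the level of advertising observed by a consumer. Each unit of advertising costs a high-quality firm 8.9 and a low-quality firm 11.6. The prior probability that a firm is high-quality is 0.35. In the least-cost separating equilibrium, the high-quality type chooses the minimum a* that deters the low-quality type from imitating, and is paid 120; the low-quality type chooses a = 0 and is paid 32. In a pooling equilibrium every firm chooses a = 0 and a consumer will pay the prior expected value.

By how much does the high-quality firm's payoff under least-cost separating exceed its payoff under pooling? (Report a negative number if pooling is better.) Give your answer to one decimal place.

Least-cost separating signal: a* solves 32 = 120 − 11.6·a*, so a* = (120 − 32)/11.6 ≈ 7.5862.
High-quality type's separating payoff: 120 − 8.9 × a* = 120 − 8.9 × (120 − 32)/11.6 = 120 − 783.2/11.6 ≈ 52.483.
Pooling payoff: 0.35 × 120 + 0.65 × 32 = 62.8.
Difference: 52.483 − 62.8 = -10.317, i.e. -10.3 to one decimal place.
The high-quality type would prefer the pooling outcome.

-10.3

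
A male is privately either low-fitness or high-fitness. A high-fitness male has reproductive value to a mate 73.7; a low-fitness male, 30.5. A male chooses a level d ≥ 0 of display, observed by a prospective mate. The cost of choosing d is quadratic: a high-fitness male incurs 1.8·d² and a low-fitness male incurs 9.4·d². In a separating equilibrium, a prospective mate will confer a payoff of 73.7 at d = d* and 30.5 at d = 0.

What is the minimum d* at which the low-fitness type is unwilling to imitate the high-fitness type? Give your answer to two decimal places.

2.14

The low-fitness type at d = 0 receives 30.5; imitating at d* yields 73.7 − 9.4·d*².
Indifference: 30.5 = 73.7 − 9.4·d*², so d*² = (73.7 − 30.5) / 9.4 ≈ 4.5957.
d* = √4.5957 ≈ 2.14.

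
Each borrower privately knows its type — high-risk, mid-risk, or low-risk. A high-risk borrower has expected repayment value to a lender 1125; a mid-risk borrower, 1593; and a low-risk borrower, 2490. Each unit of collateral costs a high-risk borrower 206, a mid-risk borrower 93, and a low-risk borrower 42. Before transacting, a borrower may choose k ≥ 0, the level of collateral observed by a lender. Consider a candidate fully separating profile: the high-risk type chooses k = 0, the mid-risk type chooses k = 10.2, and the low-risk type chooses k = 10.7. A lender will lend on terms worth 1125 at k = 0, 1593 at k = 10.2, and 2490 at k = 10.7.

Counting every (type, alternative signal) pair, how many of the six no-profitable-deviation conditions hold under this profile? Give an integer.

Low-risk (own payoff 2490 − 42×10.7 = 2040.6): to k=0 gives 1125 → no gain ✓; to k=10.2 gives 1593 − 42×10.2 = 1164.6 → no gain ✓.
Mid-risk (own payoff 1593 − 93×10.2 = 644.4): to k=0 gives 1125 → profitable ✗; to k=10.7 gives 2490 − 93×10.7 = 1494.9 → profitable ✗.
High-risk (own payoff 1125): to k=10.2 gives 1593 − 206×10.2 = -508.2 → no gain ✓; to k=10.7 gives 2490 − 206×10.7 = 285.8 → no gain ✓.
4 of the 6 constraints hold; not an equilibrium.

4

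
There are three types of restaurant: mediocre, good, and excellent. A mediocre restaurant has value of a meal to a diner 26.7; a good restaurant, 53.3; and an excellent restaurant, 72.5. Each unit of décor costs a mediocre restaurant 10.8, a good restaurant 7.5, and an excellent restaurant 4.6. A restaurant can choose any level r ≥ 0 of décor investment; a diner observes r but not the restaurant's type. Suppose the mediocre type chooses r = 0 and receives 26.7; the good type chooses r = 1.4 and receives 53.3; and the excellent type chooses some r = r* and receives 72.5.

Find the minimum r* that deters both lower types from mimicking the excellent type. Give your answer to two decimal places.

Mediocre type (on-path payoff 26.7) won't mimic when 26.7 ≥ 72.5 − 10.8·r*, i.e. r* ≥ 4.24.
Good type (on-path payoff 53.3 − 7.5×1.4 = 42.8) won't mimic when 42.8 ≥ 72.5 − 7.5·r*, i.e. r* ≥ 3.96.
Both must hold, so r* = max(4.24, 3.96) = 4.24. The mediocre type's constraint binds.

4.24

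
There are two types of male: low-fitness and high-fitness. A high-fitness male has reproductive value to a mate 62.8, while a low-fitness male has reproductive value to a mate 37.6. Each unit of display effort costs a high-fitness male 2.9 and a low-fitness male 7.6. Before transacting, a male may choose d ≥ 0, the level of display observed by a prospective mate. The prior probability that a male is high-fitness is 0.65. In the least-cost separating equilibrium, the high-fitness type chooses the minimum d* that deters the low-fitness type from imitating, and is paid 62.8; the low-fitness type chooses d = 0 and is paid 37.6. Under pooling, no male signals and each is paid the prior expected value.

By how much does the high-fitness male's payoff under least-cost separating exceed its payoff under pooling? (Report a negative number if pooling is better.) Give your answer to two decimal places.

-0.80

Least-cost separating signal: d* solves 37.6 = 62.8 − 7.6·d*, so d* = (62.8 − 37.6)/7.6 ≈ 3.3158.
High-fitness type's separating payoff: 62.8 − 2.9 × d* = 62.8 − 2.9 × (62.8 − 37.6)/7.6 = 62.8 − 73.08/7.6 ≈ 53.1842.
Pooling payoff: 0.65 × 62.8 + 0.35 × 37.6 = 53.98.
Difference: 53.1842 − 53.98 = -0.7958, i.e. -0.80 to two decimal places.
The high-fitness type would prefer the pooling outcome.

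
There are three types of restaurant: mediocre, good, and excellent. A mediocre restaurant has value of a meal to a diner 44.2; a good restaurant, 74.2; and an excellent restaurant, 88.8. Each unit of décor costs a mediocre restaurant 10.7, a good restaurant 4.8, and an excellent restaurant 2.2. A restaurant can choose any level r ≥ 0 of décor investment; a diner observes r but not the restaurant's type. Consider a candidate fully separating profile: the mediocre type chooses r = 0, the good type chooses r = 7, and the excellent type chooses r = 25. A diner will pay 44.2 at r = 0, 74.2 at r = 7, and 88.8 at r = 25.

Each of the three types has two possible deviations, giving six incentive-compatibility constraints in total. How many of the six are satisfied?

Mediocre (own payoff 44.2): to r=7 gives 74.2 − 10.7×7 = -0.7 → no gain ✓; to r=25 gives 88.8 − 10.7×25 = -178.7 → no gain ✓.
Good (own payoff 74.2 − 4.8×7 = 40.6): to r=0 gives 44.2 → profitable ✗; to r=25 gives 88.8 − 4.8×25 = -31.2 → no gain ✓.
Excellent (own payoff 88.8 − 2.2×25 = 33.8): to r=0 gives 44.2 → profitable ✗; to r=7 gives 74.2 − 2.2×7 = 58.8 → profitable ✗.
3 of the 6 constraints hold; not an equilibrium.

3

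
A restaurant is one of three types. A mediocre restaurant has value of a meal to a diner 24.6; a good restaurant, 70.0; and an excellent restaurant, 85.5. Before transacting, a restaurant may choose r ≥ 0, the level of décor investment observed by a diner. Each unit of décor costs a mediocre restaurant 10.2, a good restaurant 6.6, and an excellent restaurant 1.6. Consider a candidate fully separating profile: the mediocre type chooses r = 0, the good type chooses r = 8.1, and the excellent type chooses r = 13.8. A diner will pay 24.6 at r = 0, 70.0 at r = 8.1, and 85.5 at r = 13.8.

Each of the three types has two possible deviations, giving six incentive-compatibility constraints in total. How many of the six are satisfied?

Mediocre (own payoff 24.6): to r=8.1 gives 70.0 − 10.2×8.1 = -12.62 → no gain ✓; to r=13.8 gives 85.5 − 10.2×13.8 = -55.26 → no gain ✓.
Good (own payoff 70.0 − 6.6×8.1 = 16.54): to r=0 gives 24.6 → profitable ✗; to r=13.8 gives 85.5 − 6.6×13.8 = -5.58 → no gain ✓.
Excellent (own payoff 85.5 − 1.6×13.8 = 63.42): to r=0 gives 24.6 → no gain ✓; to r=8.1 gives 70.0 − 1.6×8.1 = 57.04 → no gain ✓.
5 of the 6 constraints hold; not an equilibrium.

5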